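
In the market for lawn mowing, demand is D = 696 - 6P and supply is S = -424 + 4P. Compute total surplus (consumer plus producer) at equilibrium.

Total surplus = 120

Equilibrium: 696 - 6P = -424 + 4P gives P* = 112, Q* = 24.
Demand choke price: P = 116; supply starts at P = 106.
CS = ½(116 − 112)(24) = 48; PS = ½(112 − 106)(24) = 72.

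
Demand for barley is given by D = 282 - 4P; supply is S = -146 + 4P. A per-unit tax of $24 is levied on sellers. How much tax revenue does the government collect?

Tax revenue = 480

Pre-tax equilibrium: P* = 53.5, Q* = 68.
Tax on sellers shifts supply to S = -146 + 4(P − 24) = -242 + 4P.
282 - 4P = -242 + 4P gives buyer price Pb = 65.5; sellers receive Ps = 65.5 − 24 = 41.5.
New quantity: Q = 282 − 4(65.5) = 20.
Revenue = 24 × 20 = 480.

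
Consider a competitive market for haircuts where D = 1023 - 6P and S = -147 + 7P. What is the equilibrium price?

Set D = S: 1023 - 6P = -147 + 7P.
1170 = 13P, so P* = 90.
Q* = 1023 − 6(90) = 483.

P* = 90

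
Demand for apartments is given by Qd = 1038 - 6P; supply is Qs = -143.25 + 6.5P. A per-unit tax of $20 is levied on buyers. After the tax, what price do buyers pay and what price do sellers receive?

Pre-tax equilibrium: P* = 94.5, Q* = 471.
Tax on buyers shifts demand to Qd = 1038 − 6(P + 20) = 918 - 6P.
918 - 6P = -143.25 + 6.5P gives seller price Ps = 84.9; buyers pay Pb = 84.9 + 20 = 104.9.
New quantity: Q = 1038 − 6(104.9) = 408.6.

Buyers pay $104.9, sellers receive $84.9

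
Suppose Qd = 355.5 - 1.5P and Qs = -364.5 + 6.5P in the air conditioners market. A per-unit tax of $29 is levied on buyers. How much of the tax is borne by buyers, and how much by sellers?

Buyers bear $23.5625, sellers bear $5.4375

Pre-tax equilibrium: P* = 90, Q* = 220.5.
Tax on buyers shifts demand to Qd = 355.5 − 1.5(P + 29) = 312 - 1.5P.
312 - 1.5P = -364.5 + 6.5P gives seller price Ps = 84.5625; buyers pay Pb = 84.5625 + 29 = 113.5625.
New quantity: Q = 355.5 − 1.5(113.5625) = 185.15625.
Buyer burden = 113.5625 − 90 = 23.5625; seller burden = 90 − 84.5625 = 5.4375.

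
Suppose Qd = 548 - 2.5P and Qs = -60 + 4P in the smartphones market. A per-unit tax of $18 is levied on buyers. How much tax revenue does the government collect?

Pre-tax equilibrium: P* = 1216/13, Q* = 4084/13.
Tax on buyers shifts demand to Qd = 548 − 2.5(P + 18) = 503 - 2.5P.
503 - 2.5P = -60 + 4P gives seller price Ps = 1126/13; buyers pay Pb = 1126/13 + 18 = 1360/13.
New quantity: Q = 548 − 2.5(1360/13) = 3724/13.
Revenue = 18 × 3724/13 = 67032/13.

Tax revenue = 67032/13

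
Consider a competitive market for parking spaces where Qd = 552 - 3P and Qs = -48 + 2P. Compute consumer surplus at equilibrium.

Consumer surplus = 6144

Equilibrium: 552 - 3P = -48 + 2P gives P* = 120, Q* = 192.
Demand choke price (Qd = 0): P = 184.
CS = ½(184 − 120)(192) = 6144.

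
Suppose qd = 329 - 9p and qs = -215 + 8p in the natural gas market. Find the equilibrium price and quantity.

Set qd = qs: 329 - 9p = -215 + 8p.
544 = 17p, so p* = 32.
q* = 329 − 9(32) = 41.

p* = 32, q* = 41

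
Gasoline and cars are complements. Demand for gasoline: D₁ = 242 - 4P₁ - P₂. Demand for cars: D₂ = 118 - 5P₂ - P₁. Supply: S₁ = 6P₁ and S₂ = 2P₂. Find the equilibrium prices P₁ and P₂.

Market 1: 242 - 4P₁ - P₂ = 6P₁ → 10P₁ + P₂ = 242.
Market 2: 7P₂ + P₁ = 118.
Eliminating P₂: 7×(1) − 1×(2) gives 69P₁ = 1576, so P₁ = 1576/69.
Back-substitute into (2): P₂ = (118 − 1×1576/69) / 7 = 938/69.

P₁ = 1576/69, P₂ = 938/69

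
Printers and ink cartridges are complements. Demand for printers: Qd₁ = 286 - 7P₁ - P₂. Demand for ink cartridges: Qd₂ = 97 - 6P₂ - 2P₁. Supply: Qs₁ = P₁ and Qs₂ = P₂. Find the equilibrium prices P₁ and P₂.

Market 1: 286 - 7P₁ - P₂ = P₁ → 8P₁ + P₂ = 286.
Market 2: 7P₂ + 2P₁ = 97.
Eliminating P₂: 7×(1) − 1×(2) gives 54P₁ = 1905, so P₁ = 635/18.
Back-substitute into (2): P₂ = (97 − 2×635/18) / 7 = 34/9.

P₁ = 635/18, P₂ = 34/9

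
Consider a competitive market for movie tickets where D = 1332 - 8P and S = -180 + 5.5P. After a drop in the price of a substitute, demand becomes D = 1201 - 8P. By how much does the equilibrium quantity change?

Original equilibrium: P* = 112, Q* = 436.
New equilibrium: 1201 - 8P = -180 + 5.5P, so 1381 = 13.5P and P' = 2762/27; Q' = 1201 − 8(2762/27) = 10331/27.
Change in quantity: 10331/27 − 436 = -1441/27.

ΔQ = -1441/27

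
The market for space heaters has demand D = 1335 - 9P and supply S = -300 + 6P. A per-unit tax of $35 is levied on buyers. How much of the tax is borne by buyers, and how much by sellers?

Buyers bear $14, sellers bear $21

Pre-tax equilibrium: P* = 109, Q* = 354.
Tax on buyers shifts demand to D = 1335 − 9(P + 35) = 1020 - 9P.
1020 - 9P = -300 + 6P gives seller price Ps = 88; buyers pay Pb = 88 + 35 = 123.
New quantity: Q = 1335 − 9(123) = 228.
Buyer burden = 123 − 109 = 14; seller burden = 109 − 88 = 21.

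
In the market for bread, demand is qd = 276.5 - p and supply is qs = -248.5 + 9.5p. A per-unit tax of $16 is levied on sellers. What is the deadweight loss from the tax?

Pre-tax equilibrium: p* = 50, q* = 226.5.
Tax on sellers shifts supply to qs = -248.5 + 9.5(p − 16) = -400.5 + 9.5p.
276.5 - p = -400.5 + 9.5p gives buyer price pb = 1354/21; sellers receive ps = 1354/21 − 16 = 1018/21.
New quantity: q = 276.5 − 1(1354/21) = 8905/42.
DWL = ½ × 16 × (226.5 − 8905/42) = 2432/21.

Deadweight loss = 2432/21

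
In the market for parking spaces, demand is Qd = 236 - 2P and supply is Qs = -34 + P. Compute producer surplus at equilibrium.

Equilibrium: 236 - 2P = -34 + P gives P* = 90, Q* = 56.
Supply starts at P = 34 (where Qs = 0).
PS = ½(90 − 34)(56) = 1568.

Producer surplus = 1568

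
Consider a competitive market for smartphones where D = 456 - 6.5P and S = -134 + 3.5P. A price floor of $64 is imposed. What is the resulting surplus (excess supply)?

Equilibrium price would be P* = 59, so the floor at 64 binds.
At P = 64: D = 40, S = 90.
Surplus = 90 − 40 = 50.

Surplus = 50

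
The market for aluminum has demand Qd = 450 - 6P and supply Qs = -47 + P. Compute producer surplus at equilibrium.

Equilibrium: 450 - 6P = -47 + P gives P* = 71, Q* = 24.
Supply starts at P = 47 (where Qs = 0).
PS = ½(71 − 47)(24) = 288.

Producer surplus = 288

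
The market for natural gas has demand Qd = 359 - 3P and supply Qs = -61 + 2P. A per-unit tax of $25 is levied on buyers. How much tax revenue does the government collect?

Pre-tax equilibrium: P* = 84, Q* = 107.
Tax on buyers shifts demand to Qd = 359 − 3(P + 25) = 284 - 3P.
284 - 3P = -61 + 2P gives seller price Ps = 69; buyers pay Pb = 69 + 25 = 94.
New quantity: Q = 359 − 3(94) = 77.
Revenue = 25 × 77 = 1925.

Tax revenue = 1925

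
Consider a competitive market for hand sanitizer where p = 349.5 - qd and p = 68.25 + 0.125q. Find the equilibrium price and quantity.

Set the two price expressions equal: 349.5 - q = 68.25 + 0.125q.
281.25 = 1.125q, so q* = 250.
p* = 349.5 − (1)(250) = 99.5.

p* = 99.5, q* = 250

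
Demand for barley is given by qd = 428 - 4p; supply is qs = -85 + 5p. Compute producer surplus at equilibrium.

Equilibrium: 428 - 4p = -85 + 5p gives p* = 57, q* = 200.
Supply starts at p = 17 (where qs = 0).
PS = ½(57 − 17)(200) = 4000.

Producer surplus = 4000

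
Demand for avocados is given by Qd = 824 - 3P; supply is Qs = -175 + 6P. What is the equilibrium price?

Set Qd = Qs: 824 - 3P = -175 + 6P.
999 = 9P, so P* = 111.
Q* = 824 − 3(111) = 491.

P* = 111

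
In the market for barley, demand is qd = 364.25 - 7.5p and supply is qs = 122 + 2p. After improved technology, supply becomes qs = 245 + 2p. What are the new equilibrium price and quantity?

Original equilibrium: p* = 25.5, q* = 173.
New equilibrium: 364.25 - 7.5p = 245 + 2p, so 119.25 = 9.5p and p' = 477/38; q' = 364.25 − 7.5(477/38) = 5132/19.

p' = 477/38, q' = 5132/19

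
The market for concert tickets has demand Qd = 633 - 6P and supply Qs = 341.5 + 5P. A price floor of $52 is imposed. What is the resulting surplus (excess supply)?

Surplus = 280.5

Equilibrium price would be P* = 26.5, so the floor at 52 binds.
At P = 52: Qd = 321, Qs = 601.5.
Surplus = 601.5 − 321 = 280.5.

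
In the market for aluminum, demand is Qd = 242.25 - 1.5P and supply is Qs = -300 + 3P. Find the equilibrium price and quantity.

P* = 120.5, Q* = 61.5

Set Qd = Qs: 242.25 - 1.5P = -300 + 3P.
542.25 = 4.5P, so P* = 120.5.
Q* = 242.25 − 1.5(120.5) = 61.5.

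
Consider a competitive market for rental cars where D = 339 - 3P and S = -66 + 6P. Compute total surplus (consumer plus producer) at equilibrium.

Total surplus = 10404

Equilibrium: 339 - 3P = -66 + 6P gives P* = 45, Q* = 204.
Demand choke price: P = 113; supply starts at P = 11.
CS = ½(113 − 45)(204) = 6936; PS = ½(45 − 11)(204) = 3468.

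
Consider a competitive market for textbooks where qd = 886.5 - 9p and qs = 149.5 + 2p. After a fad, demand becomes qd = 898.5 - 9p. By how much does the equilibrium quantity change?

Original equilibrium: p* = 67, q* = 283.5.
New equilibrium: 898.5 - 9p = 149.5 + 2p, so 749 = 11p and p' = 749/11; q' = 898.5 − 9(749/11) = 6285/22.
Change in quantity: 6285/22 − 283.5 = 24/11.

Δq = 24/11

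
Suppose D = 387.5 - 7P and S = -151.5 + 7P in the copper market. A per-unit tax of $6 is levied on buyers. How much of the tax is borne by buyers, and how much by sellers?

Buyers bear $3, sellers bear $3

Pre-tax equilibrium: P* = 38.5, Q* = 118.
Tax on buyers shifts demand to D = 387.5 − 7(P + 6) = 345.5 - 7P.
345.5 - 7P = -151.5 + 7P gives seller price Ps = 35.5; buyers pay Pb = 35.5 + 6 = 41.5.
New quantity: Q = 387.5 − 7(41.5) = 97.
Buyer burden = 41.5 − 38.5 = 3; seller burden = 38.5 − 35.5 = 3.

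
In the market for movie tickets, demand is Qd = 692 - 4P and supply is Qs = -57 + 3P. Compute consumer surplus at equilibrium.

Consumer surplus = 8712

Equilibrium: 692 - 4P = -57 + 3P gives P* = 107, Q* = 264.
Demand choke price (Qd = 0): P = 173.
CS = ½(173 − 107)(264) = 8712.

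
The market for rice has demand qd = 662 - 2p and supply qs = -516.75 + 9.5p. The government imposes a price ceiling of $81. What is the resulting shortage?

Equilibrium price would be p* = 102.5, so the ceiling at 81 binds.
At p = 81: qd = 662 − 2(81) = 500, qs = -516.75 + 9.5(81) = 252.75.
Shortage = 500 − 252.75 = 247.25.

Shortage = 247.25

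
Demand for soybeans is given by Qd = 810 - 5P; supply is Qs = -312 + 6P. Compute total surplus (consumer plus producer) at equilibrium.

Total surplus = 16500

Equilibrium: 810 - 5P = -312 + 6P gives P* = 102, Q* = 300.
Demand choke price: P = 162; supply starts at P = 52.
CS = ½(162 − 102)(300) = 9000; PS = ½(102 − 52)(300) = 7500.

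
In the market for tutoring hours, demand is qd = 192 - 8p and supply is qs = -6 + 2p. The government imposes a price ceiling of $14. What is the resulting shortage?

Shortage = 58

Equilibrium price would be p* = 19.8, so the ceiling at 14 binds.
At p = 14: qd = 192 − 8(14) = 80, qs = -6 + 2(14) = 22.
Shortage = 80 − 22 = 58.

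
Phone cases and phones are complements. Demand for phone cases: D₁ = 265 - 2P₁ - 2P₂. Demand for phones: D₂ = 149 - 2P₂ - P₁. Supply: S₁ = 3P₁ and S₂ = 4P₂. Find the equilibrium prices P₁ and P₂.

Market 1: 265 - 2P₁ - 2P₂ = 3P₁ → 5P₁ + 2P₂ = 265.
Market 2: 6P₂ + P₁ = 149.
Eliminating P₂: 6×(1) − 2×(2) gives 28P₁ = 1292, so P₁ = 323/7.
Back-substitute into (2): P₂ = (149 − 1×323/7) / 6 = 120/7.

P₁ = 323/7, P₂ = 120/7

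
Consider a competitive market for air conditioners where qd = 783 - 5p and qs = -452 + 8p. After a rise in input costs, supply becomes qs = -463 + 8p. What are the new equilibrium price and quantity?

Original equilibrium: p* = 95, q* = 308.
New equilibrium: 783 - 5p = -463 + 8p, so 1246 = 13p and p' = 1246/13; q' = 783 − 5(1246/13) = 3949/13.

p' = 1246/13, q' = 3949/13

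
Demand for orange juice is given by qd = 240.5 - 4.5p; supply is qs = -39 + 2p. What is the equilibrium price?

p* = 43

Set qd = qs: 240.5 - 4.5p = -39 + 2p.
279.5 = 6.5p, so p* = 43.
q* = 240.5 − 4.5(43) = 47.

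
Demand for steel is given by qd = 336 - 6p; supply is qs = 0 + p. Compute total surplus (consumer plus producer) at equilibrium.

Total surplus = 1344

Equilibrium: 336 - 6p = 0 + p gives p* = 48, q* = 48.
Demand choke price: p = 56; supply starts at p = 0.
CS = ½(56 − 48)(48) = 192; PS = ½(48 − 0)(48) = 1152.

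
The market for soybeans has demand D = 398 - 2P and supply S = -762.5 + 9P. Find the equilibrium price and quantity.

Set D = S: 398 - 2P = -762.5 + 9P.
1160.5 = 11P, so P* = 105.5.
Q* = 398 − 2(105.5) = 187.

P* = 105.5, Q* = 187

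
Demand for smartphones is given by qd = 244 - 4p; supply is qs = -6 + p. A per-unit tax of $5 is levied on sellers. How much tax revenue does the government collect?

Pre-tax equilibrium: p* = 50, q* = 44.
Tax on sellers shifts supply to qs = -6 + 1(p − 5) = -11 + p.
244 - 4p = -11 + p gives buyer price pb = 51; sellers receive ps = 51 − 5 = 46.
New quantity: q = 244 − 4(51) = 40.
Revenue = 5 × 40 = 200.

Tax revenue = 200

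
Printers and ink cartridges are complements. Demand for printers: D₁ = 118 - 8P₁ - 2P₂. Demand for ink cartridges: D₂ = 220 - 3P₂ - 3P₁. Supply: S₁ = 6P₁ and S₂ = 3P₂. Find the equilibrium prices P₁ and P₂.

P₁ = 134/39, P₂ = 1363/39

Market 1: 118 - 8P₁ - 2P₂ = 6P₁ → 14P₁ + 2P₂ = 118.
Market 2: 6P₂ + 3P₁ = 220.
Eliminating P₂: 6×(1) − 2×(2) gives 78P₁ = 268, so P₁ = 134/39.
Back-substitute into (2): P₂ = (220 − 3×134/39) / 6 = 1363/39.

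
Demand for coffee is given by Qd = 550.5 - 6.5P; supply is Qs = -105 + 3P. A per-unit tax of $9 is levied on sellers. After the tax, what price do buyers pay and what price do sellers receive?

Pre-tax equilibrium: P* = 69, Q* = 102.
Tax on sellers shifts supply to Qs = -105 + 3(P − 9) = -132 + 3P.
550.5 - 6.5P = -132 + 3P gives buyer price Pb = 1365/19; sellers receive Ps = 1365/19 − 9 = 1194/19.
New quantity: Q = 550.5 − 6.5(1365/19) = 1587/19.

Buyers pay 1365/19, sellers receive 1194/19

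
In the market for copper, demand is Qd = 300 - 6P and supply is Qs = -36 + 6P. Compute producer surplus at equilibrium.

Producer surplus = 1452

Equilibrium: 300 - 6P = -36 + 6P gives P* = 28, Q* = 132.
Supply starts at P = 6 (where Qs = 0).
PS = ½(28 − 6)(132) = 1452.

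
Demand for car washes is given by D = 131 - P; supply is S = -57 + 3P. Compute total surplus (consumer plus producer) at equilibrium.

Equilibrium: 131 - P = -57 + 3P gives P* = 47, Q* = 84.
Demand choke price: P = 131; supply starts at P = 19.
CS = ½(131 − 47)(84) = 3528; PS = ½(47 − 19)(84) = 1176.

Total surplus = 4704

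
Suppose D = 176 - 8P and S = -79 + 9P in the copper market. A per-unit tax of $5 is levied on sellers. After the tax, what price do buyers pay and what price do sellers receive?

Buyers pay 300/17, sellers receive 215/17

Pre-tax equilibrium: P* = 15, Q* = 56.
Tax on sellers shifts supply to S = -79 + 9(P − 5) = -124 + 9P.
176 - 8P = -124 + 9P gives buyer price Pb = 300/17; sellers receive Ps = 300/17 − 5 = 215/17.
New quantity: Q = 176 − 8(300/17) = 592/17.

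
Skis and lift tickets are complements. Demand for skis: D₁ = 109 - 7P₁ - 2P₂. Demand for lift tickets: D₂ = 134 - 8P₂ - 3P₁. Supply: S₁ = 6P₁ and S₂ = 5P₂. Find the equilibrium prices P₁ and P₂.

P₁ = 1149/163, P₂ = 1415/163

Market 1: 109 - 7P₁ - 2P₂ = 6P₁ → 13P₁ + 2P₂ = 109.
Market 2: 13P₂ + 3P₁ = 134.
Eliminating P₂: 13×(1) − 2×(2) gives 163P₁ = 1149, so P₁ = 1149/163.
Back-substitute into (2): P₂ = (134 − 3×1149/163) / 13 = 1415/163.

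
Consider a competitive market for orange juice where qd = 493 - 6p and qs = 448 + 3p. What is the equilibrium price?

Set qd = qs: 493 - 6p = 448 + 3p.
45 = 9p, so p* = 5.
q* = 493 − 6(5) = 463.

p* = 5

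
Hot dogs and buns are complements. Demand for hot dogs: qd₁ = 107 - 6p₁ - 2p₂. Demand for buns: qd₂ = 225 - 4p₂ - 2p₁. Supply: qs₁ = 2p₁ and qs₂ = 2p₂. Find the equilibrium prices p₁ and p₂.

Market 1: 107 - 6p₁ - 2p₂ = 2p₁ → 8p₁ + 2p₂ = 107.
Market 2: 6p₂ + 2p₁ = 225.
Eliminating p₂: 6×(1) − 2×(2) gives 44p₁ = 192, so p₁ = 48/11.
Back-substitute into (2): p₂ = (225 − 2×48/11) / 6 = 793/22.

p₁ = 48/11, p₂ = 793/22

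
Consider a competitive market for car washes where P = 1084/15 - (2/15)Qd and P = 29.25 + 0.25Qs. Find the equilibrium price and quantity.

Set the two price expressions equal: 1084/15 - (2/15)Q = 29.25 + 0.25Q.
2581/60 = (23/60)Q, so Q* = 2581/23.
P* = 1084/15 − (2/15)(2581/23) = 1318/23.

P* = 1318/23, Q* = 2581/23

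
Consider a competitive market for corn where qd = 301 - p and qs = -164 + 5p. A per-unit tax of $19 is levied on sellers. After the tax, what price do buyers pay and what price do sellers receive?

Pre-tax equilibrium: p* = 77.5, q* = 223.5.
Tax on sellers shifts supply to qs = -164 + 5(p − 19) = -259 + 5p.
301 - p = -259 + 5p gives buyer price pb = 280/3; sellers receive ps = 280/3 − 19 = 223/3.
New quantity: q = 301 − 1(280/3) = 623/3.

Buyers pay 280/3, sellers receive 223/3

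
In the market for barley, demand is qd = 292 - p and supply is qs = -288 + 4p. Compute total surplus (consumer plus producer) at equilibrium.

Total surplus = 19360

Equilibrium: 292 - p = -288 + 4p gives p* = 116, q* = 176.
Demand choke price: p = 292; supply starts at p = 72.
CS = ½(292 − 116)(176) = 15488; PS = ½(116 − 72)(176) = 3872.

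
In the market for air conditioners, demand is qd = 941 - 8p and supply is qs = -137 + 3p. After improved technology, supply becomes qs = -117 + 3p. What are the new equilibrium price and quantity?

Original equilibrium: p* = 98, q* = 157.
New equilibrium: 941 - 8p = -117 + 3p, so 1058 = 11p and p' = 1058/11; q' = 941 − 8(1058/11) = 1887/11.

p' = 1058/11, q' = 1887/11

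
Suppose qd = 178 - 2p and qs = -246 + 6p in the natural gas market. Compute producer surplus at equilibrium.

Equilibrium: 178 - 2p = -246 + 6p gives p* = 53, q* = 72.
Supply starts at p = 41 (where qs = 0).
PS = ½(53 − 41)(72) = 432.

Producer surplus = 432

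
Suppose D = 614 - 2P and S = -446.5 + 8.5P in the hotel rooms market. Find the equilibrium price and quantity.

Set D = S: 614 - 2P = -446.5 + 8.5P.
1060.5 = 10.5P, so P* = 101.
Q* = 614 − 2(101) = 412.

P* = 101, Q* = 412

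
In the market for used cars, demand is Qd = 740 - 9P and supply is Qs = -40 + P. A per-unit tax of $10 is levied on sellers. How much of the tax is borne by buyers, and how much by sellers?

Pre-tax equilibrium: P* = 78, Q* = 38.
Tax on sellers shifts supply to Qs = -40 + 1(P − 10) = -50 + P.
740 - 9P = -50 + P gives buyer price Pb = 79; sellers receive Ps = 79 − 10 = 69.
New quantity: Q = 740 − 9(79) = 29.
Buyer burden = 79 − 78 = 1; seller burden = 78 − 69 = 9.

Buyers bear $1, sellers bear $9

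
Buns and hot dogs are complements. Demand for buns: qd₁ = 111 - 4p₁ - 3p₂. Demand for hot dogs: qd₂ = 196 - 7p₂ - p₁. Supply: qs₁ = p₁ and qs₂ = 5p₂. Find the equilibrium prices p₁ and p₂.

p₁ = 248/19, p₂ = 869/57

Market 1: 111 - 4p₁ - 3p₂ = p₁ → 5p₁ + 3p₂ = 111.
Market 2: 12p₂ + p₁ = 196.
Eliminating p₂: 12×(1) − 3×(2) gives 57p₁ = 744, so p₁ = 248/19.
Back-substitute into (2): p₂ = (196 − 1×248/19) / 12 = 869/57.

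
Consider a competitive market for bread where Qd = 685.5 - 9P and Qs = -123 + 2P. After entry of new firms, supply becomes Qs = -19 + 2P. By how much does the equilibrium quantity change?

ΔQ = 936/11

Original equilibrium: P* = 73.5, Q* = 24.
New equilibrium: 685.5 - 9P = -19 + 2P, so 704.5 = 11P and P' = 1409/22; Q' = 685.5 − 9(1409/22) = 1200/11.
Change in quantity: 1200/11 − 24 = 936/11.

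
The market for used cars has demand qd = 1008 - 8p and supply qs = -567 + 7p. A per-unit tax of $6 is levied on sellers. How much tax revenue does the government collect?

Tax revenue = 873.6

Pre-tax equilibrium: p* = 105, q* = 168.
Tax on sellers shifts supply to qs = -567 + 7(p − 6) = -609 + 7p.
1008 - 8p = -609 + 7p gives buyer price pb = 107.8; sellers receive ps = 107.8 − 6 = 101.8.
New quantity: q = 1008 − 8(107.8) = 145.6.
Revenue = 6 × 145.6 = 873.6.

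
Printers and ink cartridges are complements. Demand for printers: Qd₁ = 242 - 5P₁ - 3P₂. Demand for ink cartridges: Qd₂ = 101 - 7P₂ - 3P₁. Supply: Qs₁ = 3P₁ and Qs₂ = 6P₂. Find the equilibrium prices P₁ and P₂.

Market 1: 242 - 5P₁ - 3P₂ = 3P₁ → 8P₁ + 3P₂ = 242.
Market 2: 13P₂ + 3P₁ = 101.
Eliminating P₂: 13×(1) − 3×(2) gives 95P₁ = 2843, so P₁ = 2843/95.
Back-substitute into (2): P₂ = (101 − 3×2843/95) / 13 = 82/95.

P₁ = 2843/95, P₂ = 82/95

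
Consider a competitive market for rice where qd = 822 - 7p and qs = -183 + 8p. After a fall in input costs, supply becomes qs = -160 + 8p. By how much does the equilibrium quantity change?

Original equilibrium: p* = 67, q* = 353.
New equilibrium: 822 - 7p = -160 + 8p, so 982 = 15p and p' = 982/15; q' = 822 − 7(982/15) = 5456/15.
Change in quantity: 5456/15 − 353 = 161/15.

Δq = 161/15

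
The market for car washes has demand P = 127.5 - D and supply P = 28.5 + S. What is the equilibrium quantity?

Q* = 49.5

Set the two price expressions equal: 127.5 - Q = 28.5 + Q.
99 = 2Q, so Q* = 49.5.
P* = 127.5 − (1)(49.5) = 78.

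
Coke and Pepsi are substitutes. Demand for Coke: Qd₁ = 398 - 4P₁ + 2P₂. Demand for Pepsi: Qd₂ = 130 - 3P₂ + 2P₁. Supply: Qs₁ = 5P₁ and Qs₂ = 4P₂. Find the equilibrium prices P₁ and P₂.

Market 1: 398 - 4P₁ + 2P₂ = 5P₁ → 9P₁ - 2P₂ = 398.
Market 2: 7P₂ - 2P₁ = 130.
Eliminating P₂: 7×(1) + 2×(2) gives 59P₁ = 3046, so P₁ = 3046/59.
Back-substitute into (2): P₂ = (130 + 2×3046/59) / 7 = 1966/59.

P₁ = 3046/59, P₂ = 1966/59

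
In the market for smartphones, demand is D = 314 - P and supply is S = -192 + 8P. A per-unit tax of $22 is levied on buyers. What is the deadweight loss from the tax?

Pre-tax equilibrium: P* = 506/9, Q* = 2320/9.
Tax on buyers shifts demand to D = 314 − 1(P + 22) = 292 - P.
292 - P = -192 + 8P gives seller price Ps = 484/9; buyers pay Pb = 484/9 + 22 = 682/9.
New quantity: Q = 314 − 1(682/9) = 2144/9.
DWL = ½ × 22 × (2320/9 − 2144/9) = 1936/9.

Deadweight loss = 1936/9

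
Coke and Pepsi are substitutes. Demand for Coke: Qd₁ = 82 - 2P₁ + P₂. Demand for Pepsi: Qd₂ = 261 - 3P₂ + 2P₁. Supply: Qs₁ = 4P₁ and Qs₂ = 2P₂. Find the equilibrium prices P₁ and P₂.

P₁ = 671/28, P₂ = 865/14

Market 1: 82 - 2P₁ + P₂ = 4P₁ → 6P₁ - P₂ = 82.
Market 2: 5P₂ - 2P₁ = 261.
Eliminating P₂: 5×(1) + 1×(2) gives 28P₁ = 671, so P₁ = 671/28.
Back-substitute into (2): P₂ = (261 + 2×671/28) / 5 = 865/14.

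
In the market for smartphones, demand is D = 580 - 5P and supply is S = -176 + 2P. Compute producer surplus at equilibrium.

Producer surplus = 400

Equilibrium: 580 - 5P = -176 + 2P gives P* = 108, Q* = 40.
Supply starts at P = 88 (where S = 0).
PS = ½(108 − 88)(40) = 400.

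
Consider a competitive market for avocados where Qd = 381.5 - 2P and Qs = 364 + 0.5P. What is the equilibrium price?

P* = 7

Set Qd = Qs: 381.5 - 2P = 364 + 0.5P.
17.5 = 2.5P, so P* = 7.
Q* = 381.5 − 2(7) = 367.5.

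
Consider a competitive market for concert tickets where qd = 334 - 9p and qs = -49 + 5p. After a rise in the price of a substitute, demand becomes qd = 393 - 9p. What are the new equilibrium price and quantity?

p' = 221/7, q' = 762/7

Original equilibrium: p* = 383/14, q* = 1229/14.
New equilibrium: 393 - 9p = -49 + 5p, so 442 = 14p and p' = 221/7; q' = 393 − 9(221/7) = 762/7.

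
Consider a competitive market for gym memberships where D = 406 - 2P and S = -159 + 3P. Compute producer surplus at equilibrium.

Producer surplus = 5400

Equilibrium: 406 - 2P = -159 + 3P gives P* = 113, Q* = 180.
Supply starts at P = 53 (where S = 0).
PS = ½(113 − 53)(180) = 5400.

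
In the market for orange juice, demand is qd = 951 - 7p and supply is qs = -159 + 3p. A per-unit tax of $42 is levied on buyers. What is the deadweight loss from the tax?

Deadweight loss = 1852.2

Pre-tax equilibrium: p* = 111, q* = 174.
Tax on buyers shifts demand to qd = 951 − 7(p + 42) = 657 - 7p.
657 - 7p = -159 + 3p gives seller price ps = 81.6; buyers pay pb = 81.6 + 42 = 123.6.
New quantity: q = 951 − 7(123.6) = 85.8.
DWL = ½ × 42 × (174 − 85.8) = 1852.2.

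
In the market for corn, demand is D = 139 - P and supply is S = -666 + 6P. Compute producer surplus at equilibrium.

Equilibrium: 139 - P = -666 + 6P gives P* = 115, Q* = 24.
Supply starts at P = 111 (where S = 0).
PS = ½(115 − 111)(24) = 48.

Producer surplus = 48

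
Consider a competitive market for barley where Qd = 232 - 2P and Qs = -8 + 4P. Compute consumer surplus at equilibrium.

Consumer surplus = 5776

Equilibrium: 232 - 2P = -8 + 4P gives P* = 40, Q* = 152.
Demand choke price (Qd = 0): P = 116.
CS = ½(116 − 40)(152) = 5776.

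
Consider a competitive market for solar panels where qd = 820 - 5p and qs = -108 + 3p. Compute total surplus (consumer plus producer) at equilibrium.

Equilibrium: 820 - 5p = -108 + 3p gives p* = 116, q* = 240.
Demand choke price: p = 164; supply starts at p = 36.
CS = ½(164 − 116)(240) = 5760; PS = ½(116 − 36)(240) = 9600.

Total surplus = 15360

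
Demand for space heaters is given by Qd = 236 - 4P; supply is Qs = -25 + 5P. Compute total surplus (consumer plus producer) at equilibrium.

Total surplus = 3240

Equilibrium: 236 - 4P = -25 + 5P gives P* = 29, Q* = 120.
Demand choke price: P = 59; supply starts at P = 5.
CS = ½(59 − 29)(120) = 1800; PS = ½(29 − 5)(120) = 1440.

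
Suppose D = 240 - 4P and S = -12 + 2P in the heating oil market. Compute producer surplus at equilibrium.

Equilibrium: 240 - 4P = -12 + 2P gives P* = 42, Q* = 72.
Supply starts at P = 6 (where S = 0).
PS = ½(42 − 6)(72) = 1296.

Producer surplus = 1296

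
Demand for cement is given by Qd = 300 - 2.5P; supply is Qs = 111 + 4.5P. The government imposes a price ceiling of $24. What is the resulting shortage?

Equilibrium price would be P* = 27, so the ceiling at 24 binds.
At P = 24: Qd = 300 − 2.5(24) = 240, Qs = 111 + 4.5(24) = 219.
Shortage = 240 − 219 = 21.

Shortage = 21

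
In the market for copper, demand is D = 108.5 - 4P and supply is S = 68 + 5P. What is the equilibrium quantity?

Set D = S: 108.5 - 4P = 68 + 5P.
40.5 = 9P, so P* = 4.5.
Q* = 108.5 − 4(4.5) = 90.5.

Q* = 90.5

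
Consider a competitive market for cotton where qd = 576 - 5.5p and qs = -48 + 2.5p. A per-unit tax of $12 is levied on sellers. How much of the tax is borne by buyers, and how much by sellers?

Pre-tax equilibrium: p* = 78, q* = 147.
Tax on sellers shifts supply to qs = -48 + 2.5(p − 12) = -78 + 2.5p.
576 - 5.5p = -78 + 2.5p gives buyer price pb = 81.75; sellers receive ps = 81.75 − 12 = 69.75.
New quantity: q = 576 − 5.5(81.75) = 126.375.
Buyer burden = 81.75 − 78 = 3.75; seller burden = 78 − 69.75 = 8.25.

Buyers bear $3.75, sellers bear $8.25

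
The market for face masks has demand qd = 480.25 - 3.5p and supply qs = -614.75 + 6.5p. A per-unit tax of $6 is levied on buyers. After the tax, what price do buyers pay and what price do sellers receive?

Buyers pay $113.4, sellers receive $107.4

Pre-tax equilibrium: p* = 109.5, q* = 97.
Tax on buyers shifts demand to qd = 480.25 − 3.5(p + 6) = 459.25 - 3.5p.
459.25 - 3.5p = -614.75 + 6.5p gives seller price ps = 107.4; buyers pay pb = 107.4 + 6 = 113.4.
New quantity: q = 480.25 − 3.5(113.4) = 83.35.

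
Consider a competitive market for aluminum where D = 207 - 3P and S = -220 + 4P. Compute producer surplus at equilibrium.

Equilibrium: 207 - 3P = -220 + 4P gives P* = 61, Q* = 24.
Supply starts at P = 55 (where S = 0).
PS = ½(61 − 55)(24) = 72.

Producer surplus = 72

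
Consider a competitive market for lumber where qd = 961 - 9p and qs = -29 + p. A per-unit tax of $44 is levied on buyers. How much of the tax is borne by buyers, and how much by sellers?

Buyers bear $4.4, sellers bear $39.6

Pre-tax equilibrium: p* = 99, q* = 70.
Tax on buyers shifts demand to qd = 961 − 9(p + 44) = 565 - 9p.
565 - 9p = -29 + p gives seller price ps = 59.4; buyers pay pb = 59.4 + 44 = 103.4.
New quantity: q = 961 − 9(103.4) = 30.4.
Buyer burden = 103.4 − 99 = 4.4; seller burden = 99 − 59.4 = 39.6.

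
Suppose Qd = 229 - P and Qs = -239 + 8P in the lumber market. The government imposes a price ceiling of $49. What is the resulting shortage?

Equilibrium price would be P* = 52, so the ceiling at 49 binds.
At P = 49: Qd = 229 − 1(49) = 180, Qs = -239 + 8(49) = 153.
Shortage = 180 − 153 = 27.

Shortage = 27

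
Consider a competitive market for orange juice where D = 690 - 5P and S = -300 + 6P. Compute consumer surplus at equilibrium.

Consumer surplus = 5760

Equilibrium: 690 - 5P = -300 + 6P gives P* = 90, Q* = 240.
Demand choke price (D = 0): P = 138.
CS = ½(138 − 90)(240) = 5760.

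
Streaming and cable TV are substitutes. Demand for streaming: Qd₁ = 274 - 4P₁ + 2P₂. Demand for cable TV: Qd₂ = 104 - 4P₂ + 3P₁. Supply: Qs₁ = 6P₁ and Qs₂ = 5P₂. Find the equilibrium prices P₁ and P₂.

P₁ = 191/6, P₂ = 133/6

Market 1: 274 - 4P₁ + 2P₂ = 6P₁ → 10P₁ - 2P₂ = 274.
Market 2: 9P₂ - 3P₁ = 104.
Eliminating P₂: 9×(1) + 2×(2) gives 84P₁ = 2674, so P₁ = 191/6.
Back-substitute into (2): P₂ = (104 + 3×191/6) / 9 = 133/6.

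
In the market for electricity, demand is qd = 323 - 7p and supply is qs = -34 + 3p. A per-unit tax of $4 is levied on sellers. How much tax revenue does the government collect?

Tax revenue = 258.8

Pre-tax equilibrium: p* = 35.7, q* = 73.1.
Tax on sellers shifts supply to qs = -34 + 3(p − 4) = -46 + 3p.
323 - 7p = -46 + 3p gives buyer price pb = 36.9; sellers receive ps = 36.9 − 4 = 32.9.
New quantity: q = 323 − 7(36.9) = 64.7.
Revenue = 4 × 64.7 = 258.8.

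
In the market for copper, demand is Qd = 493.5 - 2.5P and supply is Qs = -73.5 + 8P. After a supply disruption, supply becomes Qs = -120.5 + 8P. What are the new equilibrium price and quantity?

Original equilibrium: P* = 54, Q* = 358.5.
New equilibrium: 493.5 - 2.5P = -120.5 + 8P, so 614 = 10.5P and P' = 1228/21; Q' = 493.5 − 2.5(1228/21) = 14587/42.

P' = 1228/21, Q' = 14587/42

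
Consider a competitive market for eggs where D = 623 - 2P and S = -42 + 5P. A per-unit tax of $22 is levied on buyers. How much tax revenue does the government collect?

Tax revenue = 61842/7

Pre-tax equilibrium: P* = 95, Q* = 433.
Tax on buyers shifts demand to D = 623 − 2(P + 22) = 579 - 2P.
579 - 2P = -42 + 5P gives seller price Ps = 621/7; buyers pay Pb = 621/7 + 22 = 775/7.
New quantity: Q = 623 − 2(775/7) = 2811/7.
Revenue = 22 × 2811/7 = 61842/7.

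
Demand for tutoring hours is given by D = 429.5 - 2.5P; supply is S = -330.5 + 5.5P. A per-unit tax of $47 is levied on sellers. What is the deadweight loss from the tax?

Pre-tax equilibrium: P* = 95, Q* = 192.
Tax on sellers shifts supply to S = -330.5 + 5.5(P − 47) = -589 + 5.5P.
429.5 - 2.5P = -589 + 5.5P gives buyer price Pb = 127.3125; sellers receive Ps = 127.3125 − 47 = 80.3125.
New quantity: Q = 429.5 − 2.5(127.3125) = 111.21875.
DWL = ½ × 47 × (192 − 111.21875) = 1898.359375.

Deadweight loss = 1898.359375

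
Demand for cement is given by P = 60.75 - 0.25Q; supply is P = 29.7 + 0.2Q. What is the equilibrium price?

Set the two price expressions equal: 60.75 - 0.25Q = 29.7 + 0.2Q.
31.05 = 0.45Q, so Q* = 69.
P* = 60.75 − (0.25)(69) = 43.5.

P* = 43.5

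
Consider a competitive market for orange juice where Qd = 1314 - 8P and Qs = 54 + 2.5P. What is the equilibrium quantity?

Set Qd = Qs: 1314 - 8P = 54 + 2.5P.
1260 = 10.5P, so P* = 120.
Q* = 1314 − 8(120) = 354.

Q* = 354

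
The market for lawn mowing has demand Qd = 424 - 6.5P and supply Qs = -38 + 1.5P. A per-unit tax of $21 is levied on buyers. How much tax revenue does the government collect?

Tax revenue = 483.65625

Pre-tax equilibrium: P* = 57.75, Q* = 48.625.
Tax on buyers shifts demand to Qd = 424 − 6.5(P + 21) = 287.5 - 6.5P.
287.5 - 6.5P = -38 + 1.5P gives seller price Ps = 40.6875; buyers pay Pb = 40.6875 + 21 = 61.6875.
New quantity: Q = 424 − 6.5(61.6875) = 23.03125.
Revenue = 21 × 23.03125 = 483.65625.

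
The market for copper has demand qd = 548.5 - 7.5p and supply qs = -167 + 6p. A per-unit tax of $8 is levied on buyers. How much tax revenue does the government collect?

Tax revenue = 2984/3

Pre-tax equilibrium: p* = 53, q* = 151.
Tax on buyers shifts demand to qd = 548.5 − 7.5(p + 8) = 488.5 - 7.5p.
488.5 - 7.5p = -167 + 6p gives seller price ps = 437/9; buyers pay pb = 437/9 + 8 = 509/9.
New quantity: q = 548.5 − 7.5(509/9) = 373/3.
Revenue = 8 × 373/3 = 2984/3.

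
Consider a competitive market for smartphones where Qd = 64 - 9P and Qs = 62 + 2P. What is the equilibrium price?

P* = 2/11

Set Qd = Qs: 64 - 9P = 62 + 2P.
2 = 11P, so P* = 2/11.
Q* = 64 − 9(2/11) = 686/11.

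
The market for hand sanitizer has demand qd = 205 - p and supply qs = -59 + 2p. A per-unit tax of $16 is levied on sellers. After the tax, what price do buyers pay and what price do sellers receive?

Pre-tax equilibrium: p* = 88, q* = 117.
Tax on sellers shifts supply to qs = -59 + 2(p − 16) = -91 + 2p.
205 - p = -91 + 2p gives buyer price pb = 296/3; sellers receive ps = 296/3 − 16 = 248/3.
New quantity: q = 205 − 1(296/3) = 319/3.

Buyers pay 296/3, sellers receive 248/3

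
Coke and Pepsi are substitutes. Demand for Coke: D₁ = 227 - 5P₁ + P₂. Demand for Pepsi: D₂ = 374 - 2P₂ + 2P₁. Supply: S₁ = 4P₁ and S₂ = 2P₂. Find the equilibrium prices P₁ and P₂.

Market 1: 227 - 5P₁ + P₂ = 4P₁ → 9P₁ - P₂ = 227.
Market 2: 4P₂ - 2P₁ = 374.
Eliminating P₂: 4×(1) + 1×(2) gives 34P₁ = 1282, so P₁ = 641/17.
Back-substitute into (2): P₂ = (374 + 2×641/17) / 4 = 1910/17.

P₁ = 641/17, P₂ = 1910/17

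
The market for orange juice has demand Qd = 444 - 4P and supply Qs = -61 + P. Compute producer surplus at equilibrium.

Equilibrium: 444 - 4P = -61 + P gives P* = 101, Q* = 40.
Supply starts at P = 61 (where Qs = 0).
PS = ½(101 − 61)(40) = 800.

Producer surplus = 800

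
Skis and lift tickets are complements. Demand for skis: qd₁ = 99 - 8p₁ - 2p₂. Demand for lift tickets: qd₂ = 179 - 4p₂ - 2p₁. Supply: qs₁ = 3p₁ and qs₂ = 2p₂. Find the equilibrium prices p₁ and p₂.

p₁ = 118/31, p₂ = 1771/62

Market 1: 99 - 8p₁ - 2p₂ = 3p₁ → 11p₁ + 2p₂ = 99.
Market 2: 6p₂ + 2p₁ = 179.
Eliminating p₂: 6×(1) − 2×(2) gives 62p₁ = 236, so p₁ = 118/31.
Back-substitute into (2): p₂ = (179 − 2×118/31) / 6 = 1771/62.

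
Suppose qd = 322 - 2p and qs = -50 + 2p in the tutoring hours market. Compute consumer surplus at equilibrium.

Consumer surplus = 4624

Equilibrium: 322 - 2p = -50 + 2p gives p* = 93, q* = 136.
Demand choke price (qd = 0): p = 161.
CS = ½(161 − 93)(136) = 4624.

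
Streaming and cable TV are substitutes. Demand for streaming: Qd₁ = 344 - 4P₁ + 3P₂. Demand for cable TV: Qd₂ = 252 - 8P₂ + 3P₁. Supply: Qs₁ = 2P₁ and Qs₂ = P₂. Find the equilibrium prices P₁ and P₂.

Market 1: 344 - 4P₁ + 3P₂ = 2P₁ → 6P₁ - 3P₂ = 344.
Market 2: 9P₂ - 3P₁ = 252.
Eliminating P₂: 9×(1) + 3×(2) gives 45P₁ = 3852, so P₁ = 85.6.
Back-substitute into (2): P₂ = (252 + 3×85.6) / 9 = 848/15.

P₁ = 85.6, P₂ = 848/15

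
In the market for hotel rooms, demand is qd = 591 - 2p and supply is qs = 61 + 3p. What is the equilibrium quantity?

Set qd = qs: 591 - 2p = 61 + 3p.
530 = 5p, so p* = 106.
q* = 591 − 2(106) = 379.

q* = 379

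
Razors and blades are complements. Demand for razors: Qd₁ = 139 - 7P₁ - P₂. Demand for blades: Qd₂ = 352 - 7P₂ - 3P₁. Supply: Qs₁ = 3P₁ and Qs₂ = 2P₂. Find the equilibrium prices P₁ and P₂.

P₁ = 31/3, P₂ = 107/3

Market 1: 139 - 7P₁ - P₂ = 3P₁ → 10P₁ + P₂ = 139.
Market 2: 9P₂ + 3P₁ = 352.
Eliminating P₂: 9×(1) − 1×(2) gives 87P₁ = 899, so P₁ = 31/3.
Back-substitute into (2): P₂ = (352 − 3×31/3) / 9 = 107/3.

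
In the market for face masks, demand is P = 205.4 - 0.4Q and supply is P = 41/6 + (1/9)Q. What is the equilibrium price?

P* = 50

Set the two price expressions equal: 205.4 - 0.4Q = 41/6 + (1/9)Q.
5957/30 = (23/45)Q, so Q* = 388.5.
P* = 205.4 − (0.4)(388.5) = 50.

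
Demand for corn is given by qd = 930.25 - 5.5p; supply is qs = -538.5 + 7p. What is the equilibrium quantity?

Set qd = qs: 930.25 - 5.5p = -538.5 + 7p.
1468.75 = 12.5p, so p* = 117.5.
q* = 930.25 − 5.5(117.5) = 284.

q* = 284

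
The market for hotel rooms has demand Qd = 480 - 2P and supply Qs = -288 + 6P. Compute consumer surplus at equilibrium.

Equilibrium: 480 - 2P = -288 + 6P gives P* = 96, Q* = 288.
Demand choke price (Qd = 0): P = 240.
CS = ½(240 − 96)(288) = 20736.

Consumer surplus = 20736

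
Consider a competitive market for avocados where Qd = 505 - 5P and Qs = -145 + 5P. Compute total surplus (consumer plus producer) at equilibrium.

Total surplus = 6480

Equilibrium: 505 - 5P = -145 + 5P gives P* = 65, Q* = 180.
Demand choke price: P = 101; supply starts at P = 29.
CS = ½(101 − 65)(180) = 3240; PS = ½(65 − 29)(180) = 3240.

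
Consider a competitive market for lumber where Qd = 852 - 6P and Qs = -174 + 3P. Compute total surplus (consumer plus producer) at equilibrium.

Equilibrium: 852 - 6P = -174 + 3P gives P* = 114, Q* = 168.
Demand choke price: P = 142; supply starts at P = 58.
CS = ½(142 − 114)(168) = 2352; PS = ½(114 − 58)(168) = 4704.

Total surplus = 7056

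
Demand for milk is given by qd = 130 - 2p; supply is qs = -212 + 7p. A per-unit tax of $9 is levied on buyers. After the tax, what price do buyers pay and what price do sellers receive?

Buyers pay $45, sellers receive $36

Pre-tax equilibrium: p* = 38, q* = 54.
Tax on buyers shifts demand to qd = 130 − 2(p + 9) = 112 - 2p.
112 - 2p = -212 + 7p gives seller price ps = 36; buyers pay pb = 36 + 9 = 45.
New quantity: q = 130 − 2(45) = 40.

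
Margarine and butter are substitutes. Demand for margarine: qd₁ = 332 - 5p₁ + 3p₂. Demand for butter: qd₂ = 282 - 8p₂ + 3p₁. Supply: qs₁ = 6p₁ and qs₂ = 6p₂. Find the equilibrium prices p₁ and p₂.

Market 1: 332 - 5p₁ + 3p₂ = 6p₁ → 11p₁ - 3p₂ = 332.
Market 2: 14p₂ - 3p₁ = 282.
Eliminating p₂: 14×(1) + 3×(2) gives 145p₁ = 5494, so p₁ = 5494/145.
Back-substitute into (2): p₂ = (282 + 3×5494/145) / 14 = 4098/145.

p₁ = 5494/145, p₂ = 4098/145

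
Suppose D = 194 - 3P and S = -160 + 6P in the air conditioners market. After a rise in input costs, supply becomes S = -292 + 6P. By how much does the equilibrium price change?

Original equilibrium: P* = 118/3, Q* = 76.
New equilibrium: 194 - 3P = -292 + 6P, so 486 = 9P and P' = 54; Q' = 194 − 3(54) = 32.
Change in price: 54 − 118/3 = 44/3.

ΔP = 44/3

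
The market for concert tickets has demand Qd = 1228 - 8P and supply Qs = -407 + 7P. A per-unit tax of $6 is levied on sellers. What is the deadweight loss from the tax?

Pre-tax equilibrium: P* = 109, Q* = 356.
Tax on sellers shifts supply to Qs = -407 + 7(P − 6) = -449 + 7P.
1228 - 8P = -449 + 7P gives buyer price Pb = 111.8; sellers receive Ps = 111.8 − 6 = 105.8.
New quantity: Q = 1228 − 8(111.8) = 333.6.
DWL = ½ × 6 × (356 − 333.6) = 67.2.

Deadweight loss = 67.2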